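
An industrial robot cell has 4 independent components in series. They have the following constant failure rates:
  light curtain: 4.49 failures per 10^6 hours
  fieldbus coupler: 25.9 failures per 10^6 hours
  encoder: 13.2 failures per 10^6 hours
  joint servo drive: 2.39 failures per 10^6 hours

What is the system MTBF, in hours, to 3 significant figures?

21700

Series of exponential components: λ_sys = Σ λ_i
λ_sys = 0.00000449 + 0.0000259 + 0.0000132 + 0.00000239 = 4.5980e-05 /h
MTBF = 1 / λ_sys = 21700 h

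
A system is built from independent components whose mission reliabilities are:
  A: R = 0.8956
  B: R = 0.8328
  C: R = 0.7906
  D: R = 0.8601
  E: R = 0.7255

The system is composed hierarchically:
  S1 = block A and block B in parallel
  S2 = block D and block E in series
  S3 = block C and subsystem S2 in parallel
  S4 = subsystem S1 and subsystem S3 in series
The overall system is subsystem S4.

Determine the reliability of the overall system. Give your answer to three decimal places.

Parallel (A and B): 1 − (1 − 0.89560)(1 − 0.83280) = 0.98254
Series (D and E): 0.86010 × 0.72550 = 0.62400
Parallel (C and [0.62400]): 1 − (1 − 0.79060)(1 − 0.62400) = 0.92127
Series ([0.98254] and [0.92127]): 0.98254 × 0.92127 = 0.905

0.905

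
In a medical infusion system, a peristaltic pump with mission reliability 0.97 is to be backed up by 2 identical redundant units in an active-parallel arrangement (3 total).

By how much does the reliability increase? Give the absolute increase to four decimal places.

R_before = 0.97
R_after = 1 − (1 − 0.97)^3 = 1.0000
ΔR = 1.0000 − 0.97 = 0.0300

0.0300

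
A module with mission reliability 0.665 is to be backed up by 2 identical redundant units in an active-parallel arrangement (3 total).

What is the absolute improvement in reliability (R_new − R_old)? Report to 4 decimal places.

R_before = 0.665
R_after = 1 − (1 − 0.665)^3 = 0.9624
ΔR = 0.9624 − 0.665 = 0.2974

0.2974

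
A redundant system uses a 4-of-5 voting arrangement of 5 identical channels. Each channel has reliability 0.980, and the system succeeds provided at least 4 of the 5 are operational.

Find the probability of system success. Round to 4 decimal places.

0.9962

R = Σ_{i=4}^{5} C(5,i) p^i (1−p)^{5−i} with p = 0.980
C(5,4)·0.980^4·0.020^1 = 0.092237
C(5,5)·0.980^5·0.020^0 = 0.903921
Sum = 0.9962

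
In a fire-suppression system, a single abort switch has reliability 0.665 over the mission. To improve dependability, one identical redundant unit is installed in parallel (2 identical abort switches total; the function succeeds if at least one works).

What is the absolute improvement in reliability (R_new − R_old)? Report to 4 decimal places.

0.2228

R_before = 0.665
R_after = 1 − (1 − 0.665)^2 = 0.8878
ΔR = 0.8878 − 0.665 = 0.2228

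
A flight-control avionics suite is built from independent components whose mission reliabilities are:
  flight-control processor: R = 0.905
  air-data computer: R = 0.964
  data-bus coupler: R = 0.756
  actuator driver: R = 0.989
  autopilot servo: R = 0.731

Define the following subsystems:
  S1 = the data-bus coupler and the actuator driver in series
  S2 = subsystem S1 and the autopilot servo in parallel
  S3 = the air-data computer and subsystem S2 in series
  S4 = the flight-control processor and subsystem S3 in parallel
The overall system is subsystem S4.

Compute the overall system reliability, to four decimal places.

Series (data-bus coupler and actuator driver): 0.756000 × 0.989000 = 0.747684
Parallel ([0.747684] and autopilot servo): 1 − (1 − 0.747684)(1 − 0.731000) = 0.932127
Series (air-data computer and [0.932127]): 0.964000 × 0.932127 = 0.898570
Parallel (flight-control processor and [0.898570]): 1 − (1 − 0.905000)(1 − 0.898570) = 0.9904

0.9904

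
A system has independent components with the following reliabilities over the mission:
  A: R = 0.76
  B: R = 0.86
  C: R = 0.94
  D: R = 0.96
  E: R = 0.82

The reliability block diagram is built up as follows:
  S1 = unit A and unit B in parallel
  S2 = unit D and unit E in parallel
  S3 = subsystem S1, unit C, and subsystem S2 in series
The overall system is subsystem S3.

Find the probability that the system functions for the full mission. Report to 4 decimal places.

0.9019

Parallel (A and B): 1 − (1 − 0.760000)(1 − 0.860000) = 0.966400
Parallel (D and E): 1 − (1 − 0.960000)(1 − 0.820000) = 0.992800
Series ([0.966400], C, and [0.992800]): 0.966400 × 0.940000 × 0.992800 = 0.9019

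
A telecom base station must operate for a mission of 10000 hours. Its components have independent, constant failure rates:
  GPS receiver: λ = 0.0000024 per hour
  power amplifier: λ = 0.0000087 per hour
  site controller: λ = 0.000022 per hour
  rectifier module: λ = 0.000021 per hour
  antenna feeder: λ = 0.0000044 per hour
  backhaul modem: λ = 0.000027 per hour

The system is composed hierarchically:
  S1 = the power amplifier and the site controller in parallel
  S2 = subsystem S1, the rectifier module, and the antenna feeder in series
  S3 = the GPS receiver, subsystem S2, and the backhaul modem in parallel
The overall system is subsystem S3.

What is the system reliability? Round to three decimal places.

0.999

R(GPS receiver) = exp(−0.0000024 × 10000) = 0.97629
R(power amplifier) = exp(−0.0000087 × 10000) = 0.91668
R(site controller) = exp(−0.000022 × 10000) = 0.80252
R(rectifier module) = exp(−0.000021 × 10000) = 0.81058
R(antenna feeder) = exp(−0.0000044 × 10000) = 0.95695
R(backhaul modem) = exp(−0.000027 × 10000) = 0.76338
Parallel (power amplifier and site controller): 1 − (1 − 0.91668)(1 − 0.80252) = 0.98355
Series ([0.98355], rectifier module, and antenna feeder): 0.98355 × 0.81058 × 0.95695 = 0.76292
Parallel (GPS receiver, [0.76292], and backhaul modem): 1 − (1 − 0.97629)(1 − 0.76292)(1 − 0.76338) = 0.999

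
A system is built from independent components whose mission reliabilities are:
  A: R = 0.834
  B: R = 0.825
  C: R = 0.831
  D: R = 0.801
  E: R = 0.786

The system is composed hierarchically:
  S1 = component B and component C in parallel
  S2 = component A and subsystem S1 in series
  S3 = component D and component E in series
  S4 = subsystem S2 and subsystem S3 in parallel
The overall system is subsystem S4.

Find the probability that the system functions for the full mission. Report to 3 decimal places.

0.929

Parallel (B and C): 1 − (1 − 0.82500)(1 − 0.83100) = 0.97043
Series (A and [0.97043]): 0.83400 × 0.97043 = 0.80934
Series (D and E): 0.80100 × 0.78600 = 0.62959
Parallel ([0.80934] and [0.62959]): 1 − (1 − 0.80934)(1 − 0.62959) = 0.929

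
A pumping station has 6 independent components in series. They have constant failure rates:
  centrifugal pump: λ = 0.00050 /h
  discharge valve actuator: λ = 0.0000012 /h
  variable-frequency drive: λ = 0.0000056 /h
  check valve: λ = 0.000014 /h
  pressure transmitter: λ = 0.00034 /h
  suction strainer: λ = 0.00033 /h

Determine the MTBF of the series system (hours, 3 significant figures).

840

Series of exponential components: λ_sys = Σ λ_i
λ_sys = 0.00050 + 0.0000012 + 0.0000056 + 0.000014 + 0.00034 + 0.00033 = 1.1908e-03 /h
MTBF = 1 / λ_sys = 840 h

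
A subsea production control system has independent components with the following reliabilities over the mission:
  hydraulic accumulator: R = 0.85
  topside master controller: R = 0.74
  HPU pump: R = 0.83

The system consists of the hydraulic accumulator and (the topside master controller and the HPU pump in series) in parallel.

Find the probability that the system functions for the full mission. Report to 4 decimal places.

0.9421

Series (topside master controller and HPU pump): 0.740000 × 0.830000 = 0.614200
Parallel (hydraulic accumulator and [0.614200]): 1 − (1 − 0.850000)(1 − 0.614200) = 0.9421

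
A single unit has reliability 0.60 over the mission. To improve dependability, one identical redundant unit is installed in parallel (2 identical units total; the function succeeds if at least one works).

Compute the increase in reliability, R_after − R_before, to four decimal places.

R_before = 0.60
R_after = 1 − (1 − 0.60)^2 = 0.8400
ΔR = 0.8400 − 0.60 = 0.2400

0.2400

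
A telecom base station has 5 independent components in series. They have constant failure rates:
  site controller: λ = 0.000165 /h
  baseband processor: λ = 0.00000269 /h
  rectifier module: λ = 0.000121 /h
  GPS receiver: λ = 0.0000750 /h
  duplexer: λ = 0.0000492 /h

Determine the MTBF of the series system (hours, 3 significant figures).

Series of exponential components: λ_sys = Σ λ_i
λ_sys = 0.000165 + 0.00000269 + 0.000121 + 0.0000750 + 0.0000492 = 4.1289e-04 /h
MTBF = 1 / λ_sys = 2420 h

2420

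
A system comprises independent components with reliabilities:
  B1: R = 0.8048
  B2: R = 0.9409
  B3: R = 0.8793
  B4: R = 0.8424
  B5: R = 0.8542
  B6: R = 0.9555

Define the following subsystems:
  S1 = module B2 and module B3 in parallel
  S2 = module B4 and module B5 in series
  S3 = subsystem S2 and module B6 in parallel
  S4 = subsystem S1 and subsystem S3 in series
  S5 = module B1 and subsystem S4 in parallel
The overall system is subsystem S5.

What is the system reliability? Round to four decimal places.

Parallel (B2 and B3): 1 − (1 − 0.940900)(1 − 0.879300) = 0.992867
Series (B4 and B5): 0.842400 × 0.854200 = 0.719578
Parallel ([0.719578] and B6): 1 − (1 − 0.719578)(1 − 0.955500) = 0.987521
Series ([0.992867] and [0.987521]): 0.992867 × 0.987521 = 0.980477
Parallel (B1 and [0.980477]): 1 − (1 − 0.804800)(1 − 0.980477) = 0.9962

0.9962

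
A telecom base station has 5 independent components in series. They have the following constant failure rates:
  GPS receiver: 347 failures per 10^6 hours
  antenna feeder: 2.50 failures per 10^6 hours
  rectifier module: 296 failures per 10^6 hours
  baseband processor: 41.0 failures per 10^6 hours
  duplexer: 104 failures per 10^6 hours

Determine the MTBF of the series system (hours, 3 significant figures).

1270

Series of exponential components: λ_sys = Σ λ_i
λ_sys = 0.000347 + 0.00000250 + 0.000296 + 0.0000410 + 0.000104 = 7.9050e-04 /h
MTBF = 1 / λ_sys = 1270 h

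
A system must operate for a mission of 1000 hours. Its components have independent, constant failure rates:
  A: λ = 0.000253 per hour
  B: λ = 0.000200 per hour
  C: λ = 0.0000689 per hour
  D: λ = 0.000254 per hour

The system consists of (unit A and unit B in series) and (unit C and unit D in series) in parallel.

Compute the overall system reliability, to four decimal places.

R(A) = exp(−0.000253 × 1000) = 0.776468
R(B) = exp(−0.000200 × 1000) = 0.818731
R(C) = exp(−0.0000689 × 1000) = 0.933420
R(D) = exp(−0.000254 × 1000) = 0.775692
Series (A and B): 0.776468 × 0.818731 = 0.635718
Series (C and D): 0.933420 × 0.775692 = 0.724046
Parallel ([0.635718] and [0.724046]): 1 − (1 − 0.635718)(1 − 0.724046) = 0.8995

0.8995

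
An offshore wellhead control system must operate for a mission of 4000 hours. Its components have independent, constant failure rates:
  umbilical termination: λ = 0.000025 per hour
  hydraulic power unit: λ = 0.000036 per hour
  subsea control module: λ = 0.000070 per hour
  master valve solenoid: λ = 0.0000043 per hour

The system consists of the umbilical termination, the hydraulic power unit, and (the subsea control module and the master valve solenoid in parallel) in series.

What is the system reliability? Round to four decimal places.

R(umbilical termination) = exp(−0.000025 × 4000) = 0.904837
R(hydraulic power unit) = exp(−0.000036 × 4000) = 0.865888
R(subsea control module) = exp(−0.000070 × 4000) = 0.755784
R(master valve solenoid) = exp(−0.0000043 × 4000) = 0.982947
Parallel (subsea control module and master valve solenoid): 1 − (1 − 0.755784)(1 − 0.982947) = 0.995835
Series (umbilical termination, hydraulic power unit, and [0.995835]): 0.904837 × 0.865888 × 0.995835 = 0.7802

0.7802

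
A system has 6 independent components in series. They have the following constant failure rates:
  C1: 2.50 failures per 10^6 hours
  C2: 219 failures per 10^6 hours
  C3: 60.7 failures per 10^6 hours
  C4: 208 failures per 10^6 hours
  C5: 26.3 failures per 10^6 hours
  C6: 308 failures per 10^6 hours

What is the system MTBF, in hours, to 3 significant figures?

1210

Series of exponential components: λ_sys = Σ λ_i
λ_sys = 0.00000250 + 0.000219 + 0.0000607 + 0.000208 + 0.0000263 + 0.000308 = 8.2450e-04 /h
MTBF = 1 / λ_sys = 1210 h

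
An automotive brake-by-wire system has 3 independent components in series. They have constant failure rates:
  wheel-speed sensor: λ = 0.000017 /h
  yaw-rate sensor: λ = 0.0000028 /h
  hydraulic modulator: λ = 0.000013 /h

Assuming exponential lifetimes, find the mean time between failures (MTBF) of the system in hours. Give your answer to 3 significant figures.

30500

Series of exponential components: λ_sys = Σ λ_i
λ_sys = 0.000017 + 0.0000028 + 0.000013 = 3.2800e-05 /h
MTBF = 1 / λ_sys = 30500 h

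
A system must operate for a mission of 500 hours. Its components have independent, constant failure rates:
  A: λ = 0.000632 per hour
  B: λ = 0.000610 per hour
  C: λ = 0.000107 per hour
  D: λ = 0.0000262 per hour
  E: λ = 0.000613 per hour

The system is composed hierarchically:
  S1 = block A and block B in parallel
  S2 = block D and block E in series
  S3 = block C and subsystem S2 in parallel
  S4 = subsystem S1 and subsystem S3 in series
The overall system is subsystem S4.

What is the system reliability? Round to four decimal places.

R(A) = exp(−0.000632 × 500) = 0.729059
R(B) = exp(−0.000610 × 500) = 0.737123
R(C) = exp(−0.000107 × 500) = 0.947906
R(D) = exp(−0.0000262 × 500) = 0.986985
R(E) = exp(−0.000613 × 500) = 0.736019
Parallel (A and B): 1 − (1 − 0.729059)(1 − 0.737123) = 0.928776
Series (D and E): 0.986985 × 0.736019 = 0.726440
Parallel (C and [0.726440]): 1 − (1 − 0.947906)(1 − 0.726440) = 0.985749
Series ([0.928776] and [0.985749]): 0.928776 × 0.985749 = 0.9155

0.9155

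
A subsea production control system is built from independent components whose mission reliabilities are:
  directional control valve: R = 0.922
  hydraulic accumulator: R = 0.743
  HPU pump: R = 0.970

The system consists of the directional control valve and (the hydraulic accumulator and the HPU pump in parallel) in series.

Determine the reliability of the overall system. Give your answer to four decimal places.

Parallel (hydraulic accumulator and HPU pump): 1 − (1 − 0.743000)(1 − 0.970000) = 0.992290
Series (directional control valve and [0.992290]): 0.922000 × 0.992290 = 0.9149

0.9149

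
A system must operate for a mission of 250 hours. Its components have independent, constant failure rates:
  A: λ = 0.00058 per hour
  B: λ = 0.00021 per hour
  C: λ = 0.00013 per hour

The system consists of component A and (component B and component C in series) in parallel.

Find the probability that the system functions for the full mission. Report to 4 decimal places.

R(A) = exp(−0.00058 × 250) = 0.865022
R(B) = exp(−0.00021 × 250) = 0.948854
R(C) = exp(−0.00013 × 250) = 0.968022
Series (B and C): 0.948854 × 0.968022 = 0.918512
Parallel (A and [0.918512]): 1 − (1 − 0.865022)(1 − 0.918512) = 0.9890

0.9890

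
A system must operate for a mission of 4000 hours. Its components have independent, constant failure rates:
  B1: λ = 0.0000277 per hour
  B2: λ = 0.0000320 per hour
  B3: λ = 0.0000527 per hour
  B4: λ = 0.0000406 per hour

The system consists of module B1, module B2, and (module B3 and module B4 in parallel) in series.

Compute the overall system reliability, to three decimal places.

0.765

R(B1) = exp(−0.0000277 × 4000) = 0.89512
R(B2) = exp(−0.0000320 × 4000) = 0.87985
R(B3) = exp(−0.0000527 × 4000) = 0.80994
R(B4) = exp(−0.0000406 × 4000) = 0.85010
Parallel (B3 and B4): 1 − (1 − 0.80994)(1 − 0.85010) = 0.97151
Series (B1, B2, and [0.97151]): 0.89512 × 0.87985 × 0.97151 = 0.765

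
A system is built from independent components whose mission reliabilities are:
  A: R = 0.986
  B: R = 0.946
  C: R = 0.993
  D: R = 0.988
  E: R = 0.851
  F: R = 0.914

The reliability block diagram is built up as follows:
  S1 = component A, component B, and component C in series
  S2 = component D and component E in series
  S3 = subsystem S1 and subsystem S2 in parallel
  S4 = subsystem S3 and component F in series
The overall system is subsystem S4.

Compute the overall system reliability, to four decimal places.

0.9033

Series (A, B, and C): 0.986000 × 0.946000 × 0.993000 = 0.926227
Series (D and E): 0.988000 × 0.851000 = 0.840788
Parallel ([0.926227] and [0.840788]): 1 − (1 − 0.926227)(1 − 0.840788) = 0.988254
Series ([0.988254] and F): 0.988254 × 0.914000 = 0.9033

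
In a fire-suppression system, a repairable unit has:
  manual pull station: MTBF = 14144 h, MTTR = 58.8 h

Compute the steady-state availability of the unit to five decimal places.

0.99586

A(manual pull station) = MTBF/(MTBF+MTTR) = 14144/(14144+58.8) = 0.99586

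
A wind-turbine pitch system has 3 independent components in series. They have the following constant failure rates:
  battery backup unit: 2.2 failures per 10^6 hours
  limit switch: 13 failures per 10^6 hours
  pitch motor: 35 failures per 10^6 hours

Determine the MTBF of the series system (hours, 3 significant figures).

19900

Series of exponential components: λ_sys = Σ λ_i
λ_sys = 0.0000022 + 0.000013 + 0.000035 = 5.0200e-05 /h
MTBF = 1 / λ_sys = 19900 h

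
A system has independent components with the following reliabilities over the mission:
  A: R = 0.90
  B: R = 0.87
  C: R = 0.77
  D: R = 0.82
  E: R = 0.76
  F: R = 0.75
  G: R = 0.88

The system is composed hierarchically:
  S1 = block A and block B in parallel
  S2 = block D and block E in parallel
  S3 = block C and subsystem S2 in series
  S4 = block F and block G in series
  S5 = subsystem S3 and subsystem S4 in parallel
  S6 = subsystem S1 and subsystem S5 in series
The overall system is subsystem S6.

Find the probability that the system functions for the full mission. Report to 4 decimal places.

0.8987

Parallel (A and B): 1 − (1 − 0.900000)(1 − 0.870000) = 0.987000
Parallel (D and E): 1 − (1 − 0.820000)(1 − 0.760000) = 0.956800
Series (C and [0.956800]): 0.770000 × 0.956800 = 0.736736
Series (F and G): 0.750000 × 0.880000 = 0.660000
Parallel ([0.736736] and [0.660000]): 1 − (1 − 0.736736)(1 − 0.660000) = 0.910490
Series ([0.987000] and [0.910490]): 0.987000 × 0.910490 = 0.8987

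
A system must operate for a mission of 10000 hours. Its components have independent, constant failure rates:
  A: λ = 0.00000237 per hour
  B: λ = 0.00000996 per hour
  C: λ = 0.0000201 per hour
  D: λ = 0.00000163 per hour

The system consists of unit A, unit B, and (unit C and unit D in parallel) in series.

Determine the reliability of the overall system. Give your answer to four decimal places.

R(A) = exp(−0.00000237 × 10000) = 0.976579
R(B) = exp(−0.00000996 × 10000) = 0.905199
R(C) = exp(−0.0000201 × 10000) = 0.817912
R(D) = exp(−0.00000163 × 10000) = 0.983832
Parallel (C and D): 1 − (1 − 0.817912)(1 − 0.983832) = 0.997056
Series (A, B, and [0.997056]): 0.976579 × 0.905199 × 0.997056 = 0.8814

0.8814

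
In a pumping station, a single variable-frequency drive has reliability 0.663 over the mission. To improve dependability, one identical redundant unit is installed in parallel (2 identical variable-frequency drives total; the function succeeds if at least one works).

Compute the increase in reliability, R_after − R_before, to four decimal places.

R_before = 0.663
R_after = 1 − (1 − 0.663)^2 = 0.8864
ΔR = 0.8864 − 0.663 = 0.2234

0.2234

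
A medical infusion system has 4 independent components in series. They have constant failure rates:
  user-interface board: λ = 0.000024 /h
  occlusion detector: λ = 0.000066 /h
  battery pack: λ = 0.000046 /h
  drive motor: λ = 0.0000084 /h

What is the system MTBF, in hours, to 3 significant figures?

Series of exponential components: λ_sys = Σ λ_i
λ_sys = 0.000024 + 0.000066 + 0.000046 + 0.0000084 = 1.4440e-04 /h
MTBF = 1 / λ_sys = 6930 h

6930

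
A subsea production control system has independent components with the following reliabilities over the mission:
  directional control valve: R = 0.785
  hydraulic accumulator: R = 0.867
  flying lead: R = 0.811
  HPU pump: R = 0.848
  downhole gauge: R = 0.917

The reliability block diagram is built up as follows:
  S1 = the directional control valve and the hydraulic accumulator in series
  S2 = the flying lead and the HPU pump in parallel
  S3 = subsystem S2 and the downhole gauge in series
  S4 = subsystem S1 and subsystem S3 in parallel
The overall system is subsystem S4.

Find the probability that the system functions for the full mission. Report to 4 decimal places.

0.9651

Series (directional control valve and hydraulic accumulator): 0.785000 × 0.867000 = 0.680595
Parallel (flying lead and HPU pump): 1 − (1 − 0.811000)(1 − 0.848000) = 0.971272
Series ([0.971272] and downhole gauge): 0.971272 × 0.917000 = 0.890656
Parallel ([0.680595] and [0.890656]): 1 − (1 − 0.680595)(1 − 0.890656) = 0.9651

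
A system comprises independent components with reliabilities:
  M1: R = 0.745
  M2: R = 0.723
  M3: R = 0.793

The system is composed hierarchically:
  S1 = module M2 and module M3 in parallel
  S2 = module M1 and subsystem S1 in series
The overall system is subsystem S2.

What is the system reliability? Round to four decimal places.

Parallel (M2 and M3): 1 − (1 − 0.723000)(1 − 0.793000) = 0.942661
Series (M1 and [0.942661]): 0.745000 × 0.942661 = 0.7023

0.7023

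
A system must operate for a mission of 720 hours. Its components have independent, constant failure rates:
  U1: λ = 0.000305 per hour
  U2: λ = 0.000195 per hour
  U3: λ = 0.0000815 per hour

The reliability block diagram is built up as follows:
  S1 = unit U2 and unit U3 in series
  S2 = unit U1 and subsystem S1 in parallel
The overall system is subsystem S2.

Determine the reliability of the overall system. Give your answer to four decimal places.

0.9644

R(U1) = exp(−0.000305 × 720) = 0.802840
R(U2) = exp(−0.000195 × 720) = 0.869011
R(U3) = exp(−0.0000815 × 720) = 0.943008
Series (U2 and U3): 0.869011 × 0.943008 = 0.819484
Parallel (U1 and [0.819484]): 1 − (1 − 0.802840)(1 − 0.819484) = 0.9644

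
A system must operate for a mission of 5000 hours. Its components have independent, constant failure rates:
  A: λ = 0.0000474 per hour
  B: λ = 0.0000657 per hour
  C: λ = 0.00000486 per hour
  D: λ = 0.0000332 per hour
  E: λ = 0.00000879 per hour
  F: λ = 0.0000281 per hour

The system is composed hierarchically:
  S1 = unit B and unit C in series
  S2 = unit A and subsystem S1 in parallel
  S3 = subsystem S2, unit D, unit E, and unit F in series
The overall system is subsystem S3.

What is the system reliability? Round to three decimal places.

0.660

R(A) = exp(−0.0000474 × 5000) = 0.78899
R(B) = exp(−0.0000657 × 5000) = 0.72000
R(C) = exp(−0.00000486 × 5000) = 0.97599
R(D) = exp(−0.0000332 × 5000) = 0.84705
R(E) = exp(−0.00000879 × 5000) = 0.95700
R(F) = exp(−0.0000281 × 5000) = 0.86892
Series (B and C): 0.72000 × 0.97599 = 0.70271
Parallel (A and [0.70271]): 1 − (1 − 0.78899)(1 − 0.70271) = 0.93727
Series ([0.93727], D, E, and F): 0.93727 × 0.84705 × 0.95700 × 0.86892 = 0.660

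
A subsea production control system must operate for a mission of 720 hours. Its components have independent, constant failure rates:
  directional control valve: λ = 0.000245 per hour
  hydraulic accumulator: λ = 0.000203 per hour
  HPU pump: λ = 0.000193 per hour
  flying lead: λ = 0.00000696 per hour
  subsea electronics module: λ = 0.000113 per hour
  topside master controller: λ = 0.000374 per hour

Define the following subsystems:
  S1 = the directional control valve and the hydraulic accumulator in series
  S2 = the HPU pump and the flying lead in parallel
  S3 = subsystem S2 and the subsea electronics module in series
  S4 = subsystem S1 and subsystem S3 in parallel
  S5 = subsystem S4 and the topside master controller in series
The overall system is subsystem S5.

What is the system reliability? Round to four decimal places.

0.7473

R(directional control valve) = exp(−0.000245 × 720) = 0.838283
R(hydraulic accumulator) = exp(−0.000203 × 720) = 0.864019
R(HPU pump) = exp(−0.000193 × 720) = 0.870263
R(flying lead) = exp(−0.00000696 × 720) = 0.995001
R(subsea electronics module) = exp(−0.000113 × 720) = 0.921862
R(topside master controller) = exp(−0.000374 × 720) = 0.763929
Series (directional control valve and hydraulic accumulator): 0.838283 × 0.864019 = 0.724292
Parallel (HPU pump and flying lead): 1 − (1 − 0.870263)(1 − 0.995001) = 0.999351
Series ([0.999351] and subsea electronics module): 0.999351 × 0.921862 = 0.921264
Parallel ([0.724292] and [0.921264]): 1 − (1 − 0.724292)(1 − 0.921264) = 0.978292
Series ([0.978292] and topside master controller): 0.978292 × 0.763929 = 0.7473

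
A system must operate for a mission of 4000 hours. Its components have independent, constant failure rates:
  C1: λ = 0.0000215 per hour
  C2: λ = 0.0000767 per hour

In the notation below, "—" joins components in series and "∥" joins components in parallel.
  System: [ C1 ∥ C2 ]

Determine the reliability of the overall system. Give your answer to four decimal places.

R(C1) = exp(−0.0000215 × 4000) = 0.917594
R(C2) = exp(−0.0000767 × 4000) = 0.735798
Parallel (C1 and C2): 1 − (1 − 0.917594)(1 − 0.735798) = 0.9782

0.9782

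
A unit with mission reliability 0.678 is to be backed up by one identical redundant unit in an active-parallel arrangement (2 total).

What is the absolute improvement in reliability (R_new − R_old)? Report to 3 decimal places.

R_before = 0.678
R_after = 1 − (1 − 0.678)^2 = 0.896
ΔR = 0.896 − 0.678 = 0.218

0.218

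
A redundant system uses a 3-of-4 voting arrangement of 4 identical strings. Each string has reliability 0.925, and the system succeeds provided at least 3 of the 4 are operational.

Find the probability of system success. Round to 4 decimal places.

0.9695

R = Σ_{i=3}^{4} C(4,i) p^i (1−p)^{4−i} with p = 0.925
C(4,3)·0.925^3·0.075^1 = 0.237436
C(4,4)·0.925^4·0.075^0 = 0.732094
Sum = 0.9695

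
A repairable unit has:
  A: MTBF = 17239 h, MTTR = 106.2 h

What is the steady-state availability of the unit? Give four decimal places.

A(A) = MTBF/(MTBF+MTTR) = 17239/(17239+106.2) = 0.9939

0.9939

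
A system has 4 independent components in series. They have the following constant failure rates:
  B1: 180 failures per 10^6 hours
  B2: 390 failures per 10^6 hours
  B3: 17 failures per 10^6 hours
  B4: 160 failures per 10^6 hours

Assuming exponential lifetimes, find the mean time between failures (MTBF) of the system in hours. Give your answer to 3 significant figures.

Series of exponential components: λ_sys = Σ λ_i
λ_sys = 0.00018 + 0.00039 + 0.000017 + 0.00016 = 7.4700e-04 /h
MTBF = 1 / λ_sys = 1340 h

1340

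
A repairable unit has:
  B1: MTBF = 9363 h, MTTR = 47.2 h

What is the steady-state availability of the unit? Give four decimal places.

0.9950

A(B1) = MTBF/(MTBF+MTTR) = 9363/(9363+47.2) = 0.9950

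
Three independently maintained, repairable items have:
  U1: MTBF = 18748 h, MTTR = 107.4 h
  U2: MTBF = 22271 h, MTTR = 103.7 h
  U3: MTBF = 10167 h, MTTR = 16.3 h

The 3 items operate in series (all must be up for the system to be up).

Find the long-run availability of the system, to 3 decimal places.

A(U1) = MTBF/(MTBF+MTTR) = 18748/(18748+107.4) = 0.994304
A(U2) = MTBF/(MTBF+MTTR) = 22271/(22271+103.7) = 0.995365
A(U3) = MTBF/(MTBF+MTTR) = 10167/(10167+16.3) = 0.998399
Series availability: 0.994304 × 0.995365 × 0.998399 = 0.988

0.988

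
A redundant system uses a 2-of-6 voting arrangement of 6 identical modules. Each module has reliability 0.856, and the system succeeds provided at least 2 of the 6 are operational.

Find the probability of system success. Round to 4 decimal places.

0.9997

R = Σ_{i=2}^{6} C(6,i) p^i (1−p)^{6−i} with p = 0.856
C(6,2)·0.856^2·0.144^4 = 0.004726
C(6,3)·0.856^3·0.144^3 = 0.037457
C(6,4)·0.856^4·0.144^2 = 0.166998
C(6,5)·0.856^5·0.144^1 = 0.397084
C(6,6)·0.856^6·0.144^0 = 0.393407
Sum = 0.9997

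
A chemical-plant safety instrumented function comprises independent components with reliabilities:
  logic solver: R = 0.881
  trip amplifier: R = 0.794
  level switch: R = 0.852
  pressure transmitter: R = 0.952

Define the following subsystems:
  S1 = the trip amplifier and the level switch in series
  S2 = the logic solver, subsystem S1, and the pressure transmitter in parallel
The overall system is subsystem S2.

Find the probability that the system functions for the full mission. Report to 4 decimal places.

0.9982

Series (trip amplifier and level switch): 0.794000 × 0.852000 = 0.676488
Parallel (logic solver, [0.676488], and pressure transmitter): 1 − (1 − 0.881000)(1 − 0.676488)(1 − 0.952000) = 0.9982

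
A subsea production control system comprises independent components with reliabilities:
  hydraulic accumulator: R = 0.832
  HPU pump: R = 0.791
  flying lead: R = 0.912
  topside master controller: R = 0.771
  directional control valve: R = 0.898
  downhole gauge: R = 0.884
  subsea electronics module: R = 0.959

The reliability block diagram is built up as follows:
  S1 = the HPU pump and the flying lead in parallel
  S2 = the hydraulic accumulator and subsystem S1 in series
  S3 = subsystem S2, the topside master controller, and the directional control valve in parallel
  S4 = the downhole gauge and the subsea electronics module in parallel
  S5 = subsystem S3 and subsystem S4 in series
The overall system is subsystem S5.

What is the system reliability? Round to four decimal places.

Parallel (HPU pump and flying lead): 1 − (1 − 0.791000)(1 − 0.912000) = 0.981608
Series (hydraulic accumulator and [0.981608]): 0.832000 × 0.981608 = 0.816698
Parallel ([0.816698], topside master controller, and directional control valve): 1 − (1 − 0.816698)(1 − 0.771000)(1 − 0.898000) = 0.995718
Parallel (downhole gauge and subsea electronics module): 1 − (1 − 0.884000)(1 − 0.959000) = 0.995244
Series ([0.995718] and [0.995244]): 0.995718 × 0.995244 = 0.9910

0.9910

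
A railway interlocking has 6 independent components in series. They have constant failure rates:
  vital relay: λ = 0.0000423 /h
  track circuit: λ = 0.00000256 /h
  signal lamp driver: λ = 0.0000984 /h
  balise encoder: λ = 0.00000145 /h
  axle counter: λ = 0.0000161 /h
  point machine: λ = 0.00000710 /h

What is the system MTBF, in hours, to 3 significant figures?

5960

Series of exponential components: λ_sys = Σ λ_i
λ_sys = 0.0000423 + 0.00000256 + 0.0000984 + 0.00000145 + 0.0000161 + 0.00000710 = 1.6791e-04 /h
MTBF = 1 / λ_sys = 5960 h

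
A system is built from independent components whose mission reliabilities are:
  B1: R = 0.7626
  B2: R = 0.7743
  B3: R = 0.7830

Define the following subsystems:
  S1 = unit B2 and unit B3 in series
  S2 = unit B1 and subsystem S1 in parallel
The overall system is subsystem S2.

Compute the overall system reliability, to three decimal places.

0.907

Series (B2 and B3): 0.77430 × 0.78300 = 0.60628
Parallel (B1 and [0.60628]): 1 − (1 − 0.76260)(1 − 0.60628) = 0.907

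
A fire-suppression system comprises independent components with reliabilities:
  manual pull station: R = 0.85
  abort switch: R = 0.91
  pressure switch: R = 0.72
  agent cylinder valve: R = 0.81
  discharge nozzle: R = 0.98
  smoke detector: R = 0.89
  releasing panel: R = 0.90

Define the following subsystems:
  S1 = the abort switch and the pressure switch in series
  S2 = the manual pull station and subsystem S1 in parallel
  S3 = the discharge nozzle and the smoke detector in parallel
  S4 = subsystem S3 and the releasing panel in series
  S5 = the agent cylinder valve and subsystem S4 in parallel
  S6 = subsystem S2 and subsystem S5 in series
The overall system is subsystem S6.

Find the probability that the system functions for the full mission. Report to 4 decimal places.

Series (abort switch and pressure switch): 0.910000 × 0.720000 = 0.655200
Parallel (manual pull station and [0.655200]): 1 − (1 − 0.850000)(1 − 0.655200) = 0.948280
Parallel (discharge nozzle and smoke detector): 1 − (1 − 0.980000)(1 − 0.890000) = 0.997800
Series ([0.997800] and releasing panel): 0.997800 × 0.900000 = 0.898020
Parallel (agent cylinder valve and [0.898020]): 1 − (1 − 0.810000)(1 − 0.898020) = 0.980624
Series ([0.948280] and [0.980624]): 0.948280 × 0.980624 = 0.9299

0.9299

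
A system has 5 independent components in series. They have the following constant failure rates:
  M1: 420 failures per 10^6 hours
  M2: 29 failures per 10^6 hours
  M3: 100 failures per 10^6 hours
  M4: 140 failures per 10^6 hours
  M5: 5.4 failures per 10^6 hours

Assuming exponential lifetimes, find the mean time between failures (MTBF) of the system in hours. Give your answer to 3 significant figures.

1440

Series of exponential components: λ_sys = Σ λ_i
λ_sys = 0.00042 + 0.000029 + 0.00010 + 0.00014 + 0.0000054 = 6.9440e-04 /h
MTBF = 1 / λ_sys = 1440 h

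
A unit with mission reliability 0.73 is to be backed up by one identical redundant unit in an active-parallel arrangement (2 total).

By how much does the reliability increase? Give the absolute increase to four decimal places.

0.1971

R_before = 0.73
R_after = 1 − (1 − 0.73)^2 = 0.9271
ΔR = 0.9271 − 0.73 = 0.1971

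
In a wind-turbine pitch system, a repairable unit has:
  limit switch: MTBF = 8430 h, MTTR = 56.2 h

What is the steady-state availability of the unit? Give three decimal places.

A(limit switch) = MTBF/(MTBF+MTTR) = 8430/(8430+56.2) = 0.993

0.993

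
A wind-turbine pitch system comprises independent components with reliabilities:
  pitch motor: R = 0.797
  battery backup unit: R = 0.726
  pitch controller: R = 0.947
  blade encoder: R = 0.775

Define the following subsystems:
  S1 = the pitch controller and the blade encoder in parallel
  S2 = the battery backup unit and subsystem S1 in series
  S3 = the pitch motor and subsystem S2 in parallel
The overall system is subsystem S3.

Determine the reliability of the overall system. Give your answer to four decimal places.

Parallel (pitch controller and blade encoder): 1 − (1 − 0.947000)(1 − 0.775000) = 0.988075
Series (battery backup unit and [0.988075]): 0.726000 × 0.988075 = 0.717342
Parallel (pitch motor and [0.717342]): 1 − (1 − 0.797000)(1 − 0.717342) = 0.9426

0.9426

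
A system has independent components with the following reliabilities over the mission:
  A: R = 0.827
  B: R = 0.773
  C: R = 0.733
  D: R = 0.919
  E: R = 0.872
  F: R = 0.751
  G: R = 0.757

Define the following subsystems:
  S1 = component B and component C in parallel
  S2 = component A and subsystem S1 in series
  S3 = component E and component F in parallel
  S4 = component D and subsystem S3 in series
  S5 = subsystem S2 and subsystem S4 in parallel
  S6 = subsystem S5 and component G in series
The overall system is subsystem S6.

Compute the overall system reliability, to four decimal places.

0.7384

Parallel (B and C): 1 − (1 − 0.773000)(1 − 0.733000) = 0.939391
Series (A and [0.939391]): 0.827000 × 0.939391 = 0.776876
Parallel (E and F): 1 − (1 − 0.872000)(1 − 0.751000) = 0.968128
Series (D and [0.968128]): 0.919000 × 0.968128 = 0.889710
Parallel ([0.776876] and [0.889710]): 1 − (1 − 0.776876)(1 − 0.889710) = 0.975392
Series ([0.975392] and G): 0.975392 × 0.757000 = 0.7384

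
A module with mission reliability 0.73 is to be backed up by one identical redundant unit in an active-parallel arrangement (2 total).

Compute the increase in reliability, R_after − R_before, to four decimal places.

0.1971

R_before = 0.73
R_after = 1 − (1 − 0.73)^2 = 0.9271
ΔR = 0.9271 − 0.73 = 0.1971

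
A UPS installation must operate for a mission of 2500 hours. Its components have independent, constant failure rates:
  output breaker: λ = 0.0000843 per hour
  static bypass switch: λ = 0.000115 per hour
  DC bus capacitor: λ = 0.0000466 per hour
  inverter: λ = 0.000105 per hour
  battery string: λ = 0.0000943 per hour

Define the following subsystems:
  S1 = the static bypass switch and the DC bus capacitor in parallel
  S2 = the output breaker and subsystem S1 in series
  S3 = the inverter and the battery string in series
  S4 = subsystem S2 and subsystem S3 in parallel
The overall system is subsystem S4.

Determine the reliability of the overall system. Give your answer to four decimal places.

0.9167

R(output breaker) = exp(−0.0000843 × 2500) = 0.809977
R(static bypass switch) = exp(−0.000115 × 2500) = 0.750137
R(DC bus capacitor) = exp(−0.0000466 × 2500) = 0.890030
R(inverter) = exp(−0.000105 × 2500) = 0.769126
R(battery string) = exp(−0.0000943 × 2500) = 0.789978
Parallel (static bypass switch and DC bus capacitor): 1 − (1 − 0.750137)(1 − 0.890030) = 0.972523
Series (output breaker and [0.972523]): 0.809977 × 0.972523 = 0.787721
Series (inverter and battery string): 0.769126 × 0.789978 = 0.607593
Parallel ([0.787721] and [0.607593]): 1 − (1 − 0.787721)(1 − 0.607593) = 0.9167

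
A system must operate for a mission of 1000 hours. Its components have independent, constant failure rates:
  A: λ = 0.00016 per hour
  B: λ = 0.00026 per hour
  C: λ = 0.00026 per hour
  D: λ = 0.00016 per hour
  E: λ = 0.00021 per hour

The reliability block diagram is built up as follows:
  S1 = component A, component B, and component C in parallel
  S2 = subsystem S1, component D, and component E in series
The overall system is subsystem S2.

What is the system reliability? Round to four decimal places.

R(A) = exp(−0.00016 × 1000) = 0.852144
R(B) = exp(−0.00026 × 1000) = 0.771052
R(C) = exp(−0.00026 × 1000) = 0.771052
R(D) = exp(−0.00016 × 1000) = 0.852144
R(E) = exp(−0.00021 × 1000) = 0.810584
Parallel (A, B, and C): 1 − (1 − 0.852144)(1 − 0.771052)(1 − 0.771052) = 0.992250
Series ([0.992250], D, and E): 0.992250 × 0.852144 × 0.810584 = 0.6854

0.6854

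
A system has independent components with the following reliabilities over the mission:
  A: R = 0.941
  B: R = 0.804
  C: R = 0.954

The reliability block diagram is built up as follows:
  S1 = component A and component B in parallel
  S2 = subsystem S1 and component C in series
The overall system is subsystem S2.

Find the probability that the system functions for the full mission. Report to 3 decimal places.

Parallel (A and B): 1 − (1 − 0.94100)(1 − 0.80400) = 0.98844
Series ([0.98844] and C): 0.98844 × 0.95400 = 0.943

0.943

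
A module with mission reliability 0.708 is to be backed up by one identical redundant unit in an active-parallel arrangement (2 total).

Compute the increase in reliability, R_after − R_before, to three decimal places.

0.207

R_before = 0.708
R_after = 1 − (1 − 0.708)^2 = 0.915
ΔR = 0.915 − 0.708 = 0.207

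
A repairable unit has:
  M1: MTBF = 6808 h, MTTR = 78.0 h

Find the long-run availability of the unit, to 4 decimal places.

0.9887

A(M1) = MTBF/(MTBF+MTTR) = 6808/(6808+78.0) = 0.9887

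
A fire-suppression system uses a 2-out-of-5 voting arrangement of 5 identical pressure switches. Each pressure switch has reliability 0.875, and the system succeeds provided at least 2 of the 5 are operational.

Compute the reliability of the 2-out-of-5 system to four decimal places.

R = Σ_{i=2}^{5} C(5,i) p^i (1−p)^{5−i} with p = 0.875
C(5,2)·0.875^2·0.125^3 = 0.014954
C(5,3)·0.875^3·0.125^2 = 0.104675
C(5,4)·0.875^4·0.125^1 = 0.366364
C(5,5)·0.875^5·0.125^0 = 0.512909
Sum = 0.9989

0.9989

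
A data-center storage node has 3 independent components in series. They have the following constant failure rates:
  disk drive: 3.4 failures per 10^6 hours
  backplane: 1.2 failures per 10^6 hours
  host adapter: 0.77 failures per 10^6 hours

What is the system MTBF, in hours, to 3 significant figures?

186000

Series of exponential components: λ_sys = Σ λ_i
λ_sys = 0.0000034 + 0.0000012 + 0.00000077 = 5.3700e-06 /h
MTBF = 1 / λ_sys = 186000 h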